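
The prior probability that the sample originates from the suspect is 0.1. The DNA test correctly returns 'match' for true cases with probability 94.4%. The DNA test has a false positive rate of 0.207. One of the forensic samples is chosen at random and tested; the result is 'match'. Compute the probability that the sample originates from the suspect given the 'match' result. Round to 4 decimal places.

P(H | E) ≈ 0.3363

Let H be the event that the sample originates from the suspect. P(H) = 0.1, so P(¬H) = 0.9. With E the 'match' result, P(E|H) = 0.944 and P(E|¬H) = 0.207.
P(E) = 0.944·0.1 + 0.207·0.9 = 0.094400 + 0.18630 = 0.28070.
By Bayes' theorem, P(H|E) = 0.094400 / 0.28070 = 0.3363.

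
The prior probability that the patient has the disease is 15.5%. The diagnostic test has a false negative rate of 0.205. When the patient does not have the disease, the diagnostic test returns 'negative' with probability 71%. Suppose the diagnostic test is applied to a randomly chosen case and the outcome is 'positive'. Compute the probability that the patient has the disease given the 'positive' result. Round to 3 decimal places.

Write H for 'the patient has the disease'. Prior odds H:¬H = 0.155/0.845 = 0.18343. For the 'positive' outcome, the likelihood ratio is 0.795/0.29 = 2.7414.
Posterior odds = 0.18343 × 2.7414 = 0.50286, so P(H|E) = 0.50286/(1+0.50286) = 0.335.

P(H | E) ≈ 0.335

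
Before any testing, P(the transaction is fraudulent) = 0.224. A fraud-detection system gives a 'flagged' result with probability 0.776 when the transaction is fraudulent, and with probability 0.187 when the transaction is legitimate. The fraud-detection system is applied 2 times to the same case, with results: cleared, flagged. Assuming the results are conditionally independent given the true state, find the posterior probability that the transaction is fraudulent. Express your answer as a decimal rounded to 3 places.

Let H be the event that the transaction is fraudulent; start with P(H) = 0.224. P('flagged'|H) = 0.776, P('flagged'|¬H) = 0.187.
Update on result 1 ('cleared'): P(H) ← 0.224·0.2240 / (0.224·0.2240 + 0.813·0.7760) = 0.050176/0.68106 = 0.0737.
Update on result 2 ('flagged'): P(H) ← 0.776·0.0737 / (0.776·0.0737 + 0.187·0.9263) = 0.057170/0.23039 = 0.2481.

Posterior P(H) ≈ 0.248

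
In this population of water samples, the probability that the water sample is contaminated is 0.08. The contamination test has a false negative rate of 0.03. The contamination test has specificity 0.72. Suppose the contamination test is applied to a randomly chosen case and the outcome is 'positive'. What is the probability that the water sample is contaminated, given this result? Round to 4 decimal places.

P(H | E) ≈ 0.2315

Let H be the event that the water sample is contaminated. P(H) = 0.08, so P(¬H) = 0.92. With E the 'positive' result, P(E|H) = 0.97 and P(E|¬H) = 0.28.
P(E) = 0.97·0.08 + 0.28·0.92 = 0.077600 + 0.25760 = 0.33520.
By Bayes' theorem, P(H|E) = 0.077600 / 0.33520 = 0.2315.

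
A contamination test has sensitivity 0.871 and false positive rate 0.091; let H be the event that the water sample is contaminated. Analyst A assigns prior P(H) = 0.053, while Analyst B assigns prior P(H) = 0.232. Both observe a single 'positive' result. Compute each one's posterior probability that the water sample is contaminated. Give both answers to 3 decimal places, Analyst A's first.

Analyst A: 0.349; Analyst B: 0.743

The likelihood ratio for a 'positive' result is 0.871/0.091 = 9.5714.
Analyst A: prior odds 0.053/0.947 = 0.055966; posterior odds 0.53568; posterior probability 0.349.
Analyst B: prior odds 0.232/0.768 = 0.30208; posterior odds 2.8914; posterior probability 0.743.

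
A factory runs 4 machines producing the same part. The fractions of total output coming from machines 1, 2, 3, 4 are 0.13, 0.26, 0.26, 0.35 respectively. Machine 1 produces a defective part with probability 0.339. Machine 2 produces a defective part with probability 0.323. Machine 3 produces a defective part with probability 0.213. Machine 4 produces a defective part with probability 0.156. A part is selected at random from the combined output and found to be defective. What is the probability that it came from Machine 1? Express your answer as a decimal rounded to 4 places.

Tabulate prior·likelihood by source: [1] prior 0.13, lik 0.339, product 0.04407; [2] prior 0.26, lik 0.323, product 0.08398; [3] prior 0.26, lik 0.213, product 0.05538; [4] prior 0.35, lik 0.156, product 0.05460.
Normalizing constant = 0.23803; the posterior for Machine 1 is its product over the sum, 0.04407/0.23803 = 0.1851.

Posterior probability ≈ 0.1851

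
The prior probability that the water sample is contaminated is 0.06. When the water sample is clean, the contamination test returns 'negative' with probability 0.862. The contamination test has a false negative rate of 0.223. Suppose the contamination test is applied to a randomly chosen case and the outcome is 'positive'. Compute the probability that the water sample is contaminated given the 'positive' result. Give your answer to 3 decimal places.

P(H | E) ≈ 0.264

Let H be the event that the water sample is contaminated. P(H) = 0.06, so P(¬H) = 0.94. With E the 'positive' result, P(E|H) = 0.777 and P(E|¬H) = 0.138.
P(E) = 0.777·0.06 + 0.138·0.94 = 0.046620 + 0.12972 = 0.17634.
By Bayes' theorem, P(H|E) = 0.046620 / 0.17634 = 0.264.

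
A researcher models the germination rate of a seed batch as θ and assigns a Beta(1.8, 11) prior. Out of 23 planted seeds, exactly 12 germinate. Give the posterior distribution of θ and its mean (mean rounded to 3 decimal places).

Posterior: Beta(13.8, 22); mean ≈ 0.385

Observing 12 successes and 11 failures updates Beta(1.8, 11) by adding the success and failure counts to the two shape parameters: α = 1.8+12 = 13.8, β = 11+11 = 22.
Posterior mean = α/(α+β) = 13.8/35.8 = 0.385.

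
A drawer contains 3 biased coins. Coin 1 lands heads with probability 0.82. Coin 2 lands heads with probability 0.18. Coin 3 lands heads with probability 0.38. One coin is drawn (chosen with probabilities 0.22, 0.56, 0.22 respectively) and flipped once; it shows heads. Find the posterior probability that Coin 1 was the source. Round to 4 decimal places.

P(heads|C1) = 0.82; P(heads|C2) = 0.18; P(heads|C3) = 0.38.
Prior × likelihood for each source: 0.22·0.82=0.1804, 0.56·0.18=0.1008, 0.22·0.38=0.08360. Summing gives P(heads) = 0.36480.
P(Coin 1 | heads) = 0.1804 / 0.36480 = 0.4945.

Posterior probability ≈ 0.4945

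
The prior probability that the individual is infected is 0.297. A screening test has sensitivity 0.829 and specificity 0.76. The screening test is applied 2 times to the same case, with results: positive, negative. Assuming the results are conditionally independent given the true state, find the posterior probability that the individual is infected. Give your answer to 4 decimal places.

With H the event that the individual is infected, the joint likelihood of the observed sequence is P(data|H) = 0.829·0.171 = 0.14176 and P(data|¬H) = 0.24·0.76 = 0.18240.
Bayes: P(H|data) = 0.297·0.14176 / (0.297·0.14176 + 0.703·0.18240) = 0.042102/0.17033 = 0.2472.

Posterior P(H) ≈ 0.2472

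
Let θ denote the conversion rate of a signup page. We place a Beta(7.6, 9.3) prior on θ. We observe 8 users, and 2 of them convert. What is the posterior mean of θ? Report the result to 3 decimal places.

Posterior mean ≈ 0.386

The binomial likelihood is conjugate to the Beta prior: with 2 successes and 6 failures, the posterior is Beta(7.6+2, 9.3+6) = Beta(9.6, 15.3).
E[θ | data] = 9.6/(9.6+15.3) = 0.386.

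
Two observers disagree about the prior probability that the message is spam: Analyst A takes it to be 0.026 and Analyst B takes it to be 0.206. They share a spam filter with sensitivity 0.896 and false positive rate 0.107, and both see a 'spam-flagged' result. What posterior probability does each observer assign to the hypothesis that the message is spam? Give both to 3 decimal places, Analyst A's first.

The likelihood ratio for a 'spam-flagged' result is 0.896/0.107 = 8.3738.
Analyst A: prior odds 0.026/0.974 = 0.026694; posterior odds 0.22353; posterior probability 0.183.
Analyst B: prior odds 0.206/0.794 = 0.25945; posterior odds 2.1726; posterior probability 0.685.

Analyst A: 0.183; Analyst B: 0.685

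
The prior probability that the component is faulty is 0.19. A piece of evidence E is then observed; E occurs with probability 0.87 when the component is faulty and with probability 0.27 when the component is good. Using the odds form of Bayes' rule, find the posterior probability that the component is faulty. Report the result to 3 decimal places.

Prior odds = 0.19/(1−0.19) = 0.23457. In log-odds, ln(0.23457) = -1.4500.
Add log likelihood ratio: ln(3.2222) = 1.1701.
Posterior log-odds = -0.27994, so posterior odds = exp(-0.27994) = 0.75583. Converting, P(H|E) = 0.75583/1.7558 = 0.430.

Posterior probability ≈ 0.430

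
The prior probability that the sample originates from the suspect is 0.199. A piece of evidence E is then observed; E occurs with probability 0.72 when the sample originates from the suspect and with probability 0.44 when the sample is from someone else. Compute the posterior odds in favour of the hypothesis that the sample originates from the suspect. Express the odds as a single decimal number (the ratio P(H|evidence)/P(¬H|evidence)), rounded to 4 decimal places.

Prior odds = 0.199/(1−0.199) = 0.24844.
Likelihood ratio for E = 0.72/0.44 = 1.6364.
Posterior odds = prior odds × LR = 0.40654.

Posterior odds ≈ 0.4065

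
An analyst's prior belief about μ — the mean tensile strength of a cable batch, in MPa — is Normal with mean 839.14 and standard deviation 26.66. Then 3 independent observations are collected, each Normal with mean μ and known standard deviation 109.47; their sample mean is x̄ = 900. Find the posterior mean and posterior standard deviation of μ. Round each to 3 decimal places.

Posterior mean ≈ 848.333; posterior SD ≈ 24.564

Prior precision 1/τ₀² = 1/26.66² = 0.00140695; data precision n/σ² = 3/109.47² = 0.00025034.
Posterior precision = 0.00140695 + 0.00025034 = 0.00165729, giving posterior SD = 1/√0.00165729 = 24.564.
Posterior mean = (0.00140695·839.14 + 0.00025034·900) / 0.00165729 = 848.333.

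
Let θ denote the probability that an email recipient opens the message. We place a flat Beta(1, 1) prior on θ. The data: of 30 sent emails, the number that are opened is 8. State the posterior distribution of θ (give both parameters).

Posterior: Beta(9, 23)

The binomial likelihood is conjugate to the Beta prior: with 8 successes and 22 failures, the posterior is Beta(1+8, 1+22) = Beta(9, 23).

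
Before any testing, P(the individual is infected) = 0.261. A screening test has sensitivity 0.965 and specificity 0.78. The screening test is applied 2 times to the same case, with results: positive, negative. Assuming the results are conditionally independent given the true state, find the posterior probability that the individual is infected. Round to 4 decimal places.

Let H be the event that the individual is infected; start with P(H) = 0.261. P('positive'|H) = 0.965, P('positive'|¬H) = 0.22.
Update on result 1 ('positive'): P(H) ← 0.965·0.2610 / (0.965·0.2610 + 0.22·0.7390) = 0.25187/0.41445 = 0.6077.
Update on result 2 ('negative'): P(H) ← 0.035·0.6077 / (0.035·0.6077 + 0.78·0.3923) = 0.021270/0.32725 = 0.0650.

Posterior P(H) ≈ 0.0650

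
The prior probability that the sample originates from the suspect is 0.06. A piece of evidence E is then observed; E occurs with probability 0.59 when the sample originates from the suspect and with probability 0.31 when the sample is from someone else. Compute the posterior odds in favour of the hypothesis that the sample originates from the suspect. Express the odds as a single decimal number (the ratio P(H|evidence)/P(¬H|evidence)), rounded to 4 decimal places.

Prior odds = 0.06/(1−0.06) = 0.063830. In log-odds, ln(0.063830) = -2.7515.
Add log likelihood ratio: ln(1.9032) = 0.64355.
Posterior log-odds = -2.1080, so posterior odds = exp(-2.1080) = 0.12148.

Posterior odds ≈ 0.1215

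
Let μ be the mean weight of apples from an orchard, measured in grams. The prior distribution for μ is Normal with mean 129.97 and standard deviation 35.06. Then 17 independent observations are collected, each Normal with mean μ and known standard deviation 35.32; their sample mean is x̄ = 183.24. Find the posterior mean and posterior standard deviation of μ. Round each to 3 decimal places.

Posterior mean ≈ 180.239; posterior SD ≈ 8.322

With known σ, the Normal prior is conjugate. Weight on the data is w = (n/σ²)/(n/σ² + 1/τ₀²) = 0.0136272/(0.0136272+0.00081353) = 0.94366.
Posterior mean = w·x̄ + (1−w)·μ₀ = 0.94366·183.24 + 0.056336·129.97 = 180.239. Posterior variance = 1/(0.0136272+0.00081353) = 69.2484, so SD = 8.322.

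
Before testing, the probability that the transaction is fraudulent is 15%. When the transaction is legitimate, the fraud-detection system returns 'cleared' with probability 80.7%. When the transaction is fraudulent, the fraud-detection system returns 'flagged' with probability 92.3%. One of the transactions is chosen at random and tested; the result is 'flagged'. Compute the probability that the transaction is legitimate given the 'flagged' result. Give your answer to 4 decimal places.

Write H for 'the transaction is fraudulent'. Prior odds H:¬H = 0.15/0.85 = 0.17647. For the 'flagged' outcome, the likelihood ratio is 0.923/0.193 = 4.7824.
Posterior odds = 0.17647 × 4.7824 = 0.84395, so P(H|E) = 0.84395/(1+0.84395) = 0.4577. Then P(¬H|E) = 1 − 0.4577 = 0.5423.

P(¬H | E) ≈ 0.5423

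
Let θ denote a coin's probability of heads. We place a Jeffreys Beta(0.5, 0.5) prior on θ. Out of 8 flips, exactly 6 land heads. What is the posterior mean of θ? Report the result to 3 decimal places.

Posterior mean ≈ 0.722

Observing 6 successes and 2 failures updates Beta(0.5, 0.5) by adding the success and failure counts to the two shape parameters: α = 0.5+6 = 6.5, β = 0.5+2 = 2.5.
E[θ | data] = 6.5/(6.5+2.5) = 0.722.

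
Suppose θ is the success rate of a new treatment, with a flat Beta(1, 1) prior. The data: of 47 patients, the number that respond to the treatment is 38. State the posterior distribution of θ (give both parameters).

The binomial likelihood is conjugate to the Beta prior: with 38 successes and 9 failures, the posterior is Beta(1+38, 1+9) = Beta(39, 10).

Posterior: Beta(39, 10)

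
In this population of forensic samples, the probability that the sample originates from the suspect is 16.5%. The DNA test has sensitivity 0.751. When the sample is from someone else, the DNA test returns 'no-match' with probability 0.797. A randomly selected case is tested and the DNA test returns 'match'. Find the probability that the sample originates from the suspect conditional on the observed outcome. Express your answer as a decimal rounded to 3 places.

Write H for 'the sample originates from the suspect'. Prior odds H:¬H = 0.165/0.835 = 0.19760. For the 'match' outcome, the likelihood ratio is 0.751/0.203 = 3.6995.
Posterior odds = 0.19760 × 3.6995 = 0.73104, so P(H|E) = 0.73104/(1+0.73104) = 0.422.

P(H | E) ≈ 0.422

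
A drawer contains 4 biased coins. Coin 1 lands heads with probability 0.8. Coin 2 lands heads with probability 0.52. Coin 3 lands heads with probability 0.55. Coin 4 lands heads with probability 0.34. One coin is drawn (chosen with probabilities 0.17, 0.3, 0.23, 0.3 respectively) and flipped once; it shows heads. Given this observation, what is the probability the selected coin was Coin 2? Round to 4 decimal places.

Tabulate prior·likelihood by source: [1] prior 0.17, lik 0.8, product 0.1360; [2] prior 0.3, lik 0.52, product 0.1560; [3] prior 0.23, lik 0.55, product 0.1265; [4] prior 0.3, lik 0.34, product 0.1020.
Normalizing constant = 0.52050; the posterior for Coin 2 is its product over the sum, 0.1560/0.52050 = 0.2997.

Posterior probability ≈ 0.2997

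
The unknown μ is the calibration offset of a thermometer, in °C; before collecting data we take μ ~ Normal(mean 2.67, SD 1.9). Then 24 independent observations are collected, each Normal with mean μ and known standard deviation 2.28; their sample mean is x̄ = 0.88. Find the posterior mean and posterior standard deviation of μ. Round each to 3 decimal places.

Posterior mean ≈ 0.981; posterior SD ≈ 0.452

Prior precision 1/τ₀² = 1/1.9² = 0.277008; data precision n/σ² = 24/2.28² = 4.61681.
Posterior precision = 0.277008 + 4.61681 = 4.89381, giving posterior SD = 1/√4.89381 = 0.452.
Posterior mean = (0.277008·2.67 + 4.61681·0.88) / 4.89381 = 0.981.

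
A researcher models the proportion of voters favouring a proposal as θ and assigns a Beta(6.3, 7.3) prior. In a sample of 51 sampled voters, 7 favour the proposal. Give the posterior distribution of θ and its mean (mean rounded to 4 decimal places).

Posterior: Beta(13.3, 51.3); mean ≈ 0.2059

The binomial likelihood is conjugate to the Beta prior: with 7 successes and 44 failures, the posterior is Beta(6.3+7, 7.3+44) = Beta(13.3, 51.3).
Posterior mean = α/(α+β) = 13.3/64.6 = 0.2059.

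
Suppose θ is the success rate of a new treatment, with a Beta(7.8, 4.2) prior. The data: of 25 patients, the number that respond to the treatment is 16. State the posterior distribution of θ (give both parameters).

Posterior: Beta(23.8, 13.2)

Observing 16 successes and 9 failures updates Beta(7.8, 4.2) by adding the success and failure counts to the two shape parameters: α = 7.8+16 = 23.8, β = 4.2+9 = 13.2.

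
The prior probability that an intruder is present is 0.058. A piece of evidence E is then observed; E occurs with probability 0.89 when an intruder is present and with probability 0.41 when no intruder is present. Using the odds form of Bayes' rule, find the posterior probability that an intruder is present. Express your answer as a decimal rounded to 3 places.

Posterior probability ≈ 0.118

Prior odds = 0.058/(1−0.058) = 0.061571. In log-odds, ln(0.061571) = -2.7876.
Add log likelihood ratio: ln(2.1707) = 0.77506.
Posterior log-odds = -2.0125, so posterior odds = exp(-2.0125) = 0.13365. Converting, P(H|E) = 0.13365/1.1337 = 0.118.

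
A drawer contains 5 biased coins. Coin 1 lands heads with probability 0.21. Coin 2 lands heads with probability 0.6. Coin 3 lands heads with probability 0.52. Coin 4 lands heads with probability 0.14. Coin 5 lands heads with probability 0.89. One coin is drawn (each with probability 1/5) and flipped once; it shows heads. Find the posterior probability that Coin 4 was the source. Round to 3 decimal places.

Posterior probability ≈ 0.059

Tabulate prior·likelihood by source: [1] prior 0.2, lik 0.21, product 0.04200; [2] prior 0.2, lik 0.6, product 0.1200; [3] prior 0.2, lik 0.52, product 0.1040; [4] prior 0.2, lik 0.14, product 0.02800; [5] prior 0.2, lik 0.89, product 0.1780.
Normalizing constant = 0.47200; the posterior for Coin 4 is its product over the sum, 0.02800/0.47200 = 0.059.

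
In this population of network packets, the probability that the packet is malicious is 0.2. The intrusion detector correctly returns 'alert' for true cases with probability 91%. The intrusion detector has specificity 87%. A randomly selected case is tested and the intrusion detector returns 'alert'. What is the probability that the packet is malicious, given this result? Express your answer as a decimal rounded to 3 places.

Let H be the event that the packet is malicious. P(H) = 0.2, so P(¬H) = 0.8. With E the 'alert' result, P(E|H) = 0.91 and P(E|¬H) = 0.13.
P(E) = 0.91·0.2 + 0.13·0.8 = 0.18200 + 0.10400 = 0.28600.
By Bayes' theorem, P(H|E) = 0.18200 / 0.28600 = 0.636.

P(H | E) ≈ 0.636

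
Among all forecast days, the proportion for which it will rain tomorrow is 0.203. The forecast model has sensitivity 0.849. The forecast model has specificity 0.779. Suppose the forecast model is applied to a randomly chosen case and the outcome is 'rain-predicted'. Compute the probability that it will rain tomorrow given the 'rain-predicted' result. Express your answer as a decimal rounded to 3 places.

P(H | E) ≈ 0.495

Write H for 'it will rain tomorrow'. Prior odds H:¬H = 0.203/0.797 = 0.25471. For the 'rain-predicted' outcome, the likelihood ratio is 0.849/0.221 = 3.8416.
Posterior odds = 0.25471 × 3.8416 = 0.97848, so P(H|E) = 0.97848/(1+0.97848) = 0.495.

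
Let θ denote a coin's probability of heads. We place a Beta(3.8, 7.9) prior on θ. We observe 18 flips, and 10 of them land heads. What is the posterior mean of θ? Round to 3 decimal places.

The binomial likelihood is conjugate to the Beta prior: with 10 successes and 8 failures, the posterior is Beta(3.8+10, 7.9+8) = Beta(13.8, 15.9).
Posterior mean = α/(α+β) = 13.8/29.7 = 0.465.

Posterior mean ≈ 0.465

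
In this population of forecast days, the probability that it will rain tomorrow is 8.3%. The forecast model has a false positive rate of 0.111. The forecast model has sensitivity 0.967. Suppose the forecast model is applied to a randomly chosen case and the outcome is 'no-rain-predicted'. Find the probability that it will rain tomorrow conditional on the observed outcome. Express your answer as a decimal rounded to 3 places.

Let H be the event that it will rain tomorrow. P(H) = 0.083, so P(¬H) = 0.917. With E the 'no-rain-predicted' result, P(E|H) = 0.033 and P(E|¬H) = 0.889.
P(E) = 0.033·0.083 + 0.889·0.917 = 0.0027390 + 0.81521 = 0.81795.
By Bayes' theorem, P(H|E) = 0.0027390 / 0.81795 = 0.003.

P(H | E) ≈ 0.003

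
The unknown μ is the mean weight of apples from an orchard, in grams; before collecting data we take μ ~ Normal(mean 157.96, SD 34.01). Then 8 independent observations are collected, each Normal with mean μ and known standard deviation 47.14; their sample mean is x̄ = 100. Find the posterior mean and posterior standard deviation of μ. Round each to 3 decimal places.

Prior precision 1/τ₀² = 1/34.01² = 0.00086454; data precision n/σ² = 8/47.14² = 0.00360007.
Posterior precision = 0.00086454 + 0.00360007 = 0.00446461, giving posterior SD = 1/√0.00446461 = 14.966.
Posterior mean = (0.00086454·157.96 + 0.00360007·100) / 0.00446461 = 111.224.

Posterior mean ≈ 111.224; posterior SD ≈ 14.966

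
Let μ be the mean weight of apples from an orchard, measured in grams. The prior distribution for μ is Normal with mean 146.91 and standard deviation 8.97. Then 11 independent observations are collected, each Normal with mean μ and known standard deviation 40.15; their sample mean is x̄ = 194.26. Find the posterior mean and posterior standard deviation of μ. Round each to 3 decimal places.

Posterior mean ≈ 163.693; posterior SD ≈ 7.207

Prior precision 1/τ₀² = 1/8.97² = 0.0124284; data precision n/σ² = 11/40.15² = 0.00682373.
Posterior precision = 0.0124284 + 0.00682373 = 0.0192521, giving posterior SD = 1/√0.0192521 = 7.207.
Posterior mean = (0.0124284·146.91 + 0.00682373·194.26) / 0.0192521 = 163.693.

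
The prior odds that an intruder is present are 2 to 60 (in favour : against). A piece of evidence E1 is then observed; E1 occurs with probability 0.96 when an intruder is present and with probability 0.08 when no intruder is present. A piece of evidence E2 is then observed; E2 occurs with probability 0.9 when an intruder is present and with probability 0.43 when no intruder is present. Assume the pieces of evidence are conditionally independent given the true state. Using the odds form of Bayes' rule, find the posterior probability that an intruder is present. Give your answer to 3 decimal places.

Posterior probability ≈ 0.456

Prior odds = 2/60 = 0.033333.
Likelihood ratio for E1 = 0.96/0.08 = 12.000.
Likelihood ratio for E2 = 0.9/0.43 = 2.0930.
Posterior odds = prior odds × LR₁ × LR₂ = 0.83721.
Posterior probability = odds/(1+odds) = 0.83721/1.8372 = 0.456.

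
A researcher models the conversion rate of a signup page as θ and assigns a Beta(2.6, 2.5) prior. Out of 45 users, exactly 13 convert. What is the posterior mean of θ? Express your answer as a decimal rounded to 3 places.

Observing 13 successes and 32 failures updates Beta(2.6, 2.5) by adding the success and failure counts to the two shape parameters: α = 2.6+13 = 15.6, β = 2.5+32 = 34.5.
Posterior mean = α/(α+β) = 15.6/50.1 = 0.311.

Posterior mean ≈ 0.311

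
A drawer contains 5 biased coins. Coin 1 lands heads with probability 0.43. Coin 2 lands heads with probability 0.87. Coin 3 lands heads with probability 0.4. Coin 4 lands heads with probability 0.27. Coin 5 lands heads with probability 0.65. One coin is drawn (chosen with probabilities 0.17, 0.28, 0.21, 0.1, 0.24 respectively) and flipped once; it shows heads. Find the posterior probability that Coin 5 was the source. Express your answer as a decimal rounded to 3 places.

Tabulate prior·likelihood by source: [1] prior 0.17, lik 0.43, product 0.07310; [2] prior 0.28, lik 0.87, product 0.2436; [3] prior 0.21, lik 0.4, product 0.08400; [4] prior 0.1, lik 0.27, product 0.02700; [5] prior 0.24, lik 0.65, product 0.1560.
Normalizing constant = 0.58370; the posterior for Coin 5 is its product over the sum, 0.1560/0.58370 = 0.267.

Posterior probability ≈ 0.267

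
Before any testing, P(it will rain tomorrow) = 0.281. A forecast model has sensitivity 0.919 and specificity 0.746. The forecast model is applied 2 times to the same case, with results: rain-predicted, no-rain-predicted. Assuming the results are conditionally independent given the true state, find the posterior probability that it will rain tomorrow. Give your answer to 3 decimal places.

With H the event that it will rain tomorrow, the joint likelihood of the observed sequence is P(data|H) = 0.919·0.081 = 0.074439 and P(data|¬H) = 0.254·0.746 = 0.18948.
Bayes: P(H|data) = 0.281·0.074439 / (0.281·0.074439 + 0.719·0.18948) = 0.020917/0.15716 = 0.1331.

Posterior P(H) ≈ 0.133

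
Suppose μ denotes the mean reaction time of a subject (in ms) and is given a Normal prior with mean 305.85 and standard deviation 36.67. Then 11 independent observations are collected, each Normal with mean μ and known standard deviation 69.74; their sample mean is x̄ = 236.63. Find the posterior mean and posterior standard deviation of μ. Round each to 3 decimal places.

Prior precision 1/τ₀² = 1/36.67² = 0.00074367; data precision n/σ² = 11/69.74² = 0.00226167.
Posterior precision = 0.00074367 + 0.00226167 = 0.00300533, giving posterior SD = 1/√0.00300533 = 18.241.
Posterior mean = (0.00074367·305.85 + 0.00226167·236.63) / 0.00300533 = 253.758.

Posterior mean ≈ 253.758; posterior SD ≈ 18.241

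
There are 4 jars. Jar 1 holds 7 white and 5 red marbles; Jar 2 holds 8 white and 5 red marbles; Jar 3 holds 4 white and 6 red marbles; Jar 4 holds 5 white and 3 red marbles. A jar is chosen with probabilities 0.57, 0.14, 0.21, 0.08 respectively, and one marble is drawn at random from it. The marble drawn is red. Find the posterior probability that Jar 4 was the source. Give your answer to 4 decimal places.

Posterior probability ≈ 0.0671

P(red|Jar 1) = 0.4167; P(red|Jar 2) = 0.3846; P(red|Jar 3) = 0.6; P(red|Jar 4) = 0.375.
Prior × likelihood for each source: 0.57·0.4167=0.2375, 0.14·0.3846=0.05385, 0.21·0.6=0.1260, 0.08·0.375=0.03000. Summing gives P(red) = 0.44735.
P(Jar 4 | red) = 0.03000 / 0.44735 = 0.0671.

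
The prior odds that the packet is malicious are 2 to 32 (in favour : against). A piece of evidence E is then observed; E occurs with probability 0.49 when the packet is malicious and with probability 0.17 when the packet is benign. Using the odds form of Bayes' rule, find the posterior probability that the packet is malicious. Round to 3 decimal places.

Prior odds = 2/32 = 0.062500.
Likelihood ratio for E = 0.49/0.17 = 2.8824.
Posterior odds = prior odds × LR = 0.18015.
Posterior probability = odds/(1+odds) = 0.18015/1.1801 = 0.153.

Posterior probability ≈ 0.153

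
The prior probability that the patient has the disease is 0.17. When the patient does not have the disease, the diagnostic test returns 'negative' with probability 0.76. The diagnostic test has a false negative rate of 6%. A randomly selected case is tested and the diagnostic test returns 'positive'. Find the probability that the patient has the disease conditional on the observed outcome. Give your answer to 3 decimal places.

P(H | E) ≈ 0.445

Let H be the event that the patient has the disease. P(H) = 0.17, so P(¬H) = 0.83. With E the 'positive' result, P(E|H) = 0.94 and P(E|¬H) = 0.24.
P(E) = 0.94·0.17 + 0.24·0.83 = 0.15980 + 0.19920 = 0.35900.
By Bayes' theorem, P(H|E) = 0.15980 / 0.35900 = 0.445.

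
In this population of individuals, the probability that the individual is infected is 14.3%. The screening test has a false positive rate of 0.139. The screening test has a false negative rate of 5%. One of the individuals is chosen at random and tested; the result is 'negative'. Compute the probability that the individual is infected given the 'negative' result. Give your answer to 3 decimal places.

Let H be the event that the individual is infected. P(H) = 0.143, so P(¬H) = 0.857. With E the 'negative' result, P(E|H) = 0.05 and P(E|¬H) = 0.861.
P(E) = 0.05·0.143 + 0.861·0.857 = 0.0071500 + 0.73788 = 0.74503.
By Bayes' theorem, P(H|E) = 0.0071500 / 0.74503 = 0.010.

P(H | E) ≈ 0.010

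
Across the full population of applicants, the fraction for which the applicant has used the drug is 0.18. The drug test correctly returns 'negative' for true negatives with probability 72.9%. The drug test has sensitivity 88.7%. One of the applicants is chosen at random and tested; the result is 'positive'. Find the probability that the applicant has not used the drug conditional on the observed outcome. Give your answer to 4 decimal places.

Let H be the event that the applicant has used the drug. P(H) = 0.18, so P(¬H) = 0.82. With E the 'positive' result, P(E|H) = 0.887 and P(E|¬H) = 0.271.
P(E) = 0.887·0.18 + 0.271·0.82 = 0.15966 + 0.22222 = 0.38188.
By Bayes' theorem, P(H|E) = 0.15966 / 0.38188 = 0.4181. Hence P(¬H|E) = 1 − 0.4181 = 0.5819.

P(¬H | E) ≈ 0.5819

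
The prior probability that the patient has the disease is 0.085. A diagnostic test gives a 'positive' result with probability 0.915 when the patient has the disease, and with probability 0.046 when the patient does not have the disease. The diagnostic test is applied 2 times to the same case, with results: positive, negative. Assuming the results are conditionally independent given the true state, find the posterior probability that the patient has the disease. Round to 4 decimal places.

With H the event that the patient has the disease, the joint likelihood of the observed sequence is P(data|H) = 0.915·0.085 = 0.077775 and P(data|¬H) = 0.046·0.954 = 0.043884.
Bayes: P(H|data) = 0.085·0.077775 / (0.085·0.077775 + 0.915·0.043884) = 0.0066109/0.046765 = 0.1414.

Posterior P(H) ≈ 0.1414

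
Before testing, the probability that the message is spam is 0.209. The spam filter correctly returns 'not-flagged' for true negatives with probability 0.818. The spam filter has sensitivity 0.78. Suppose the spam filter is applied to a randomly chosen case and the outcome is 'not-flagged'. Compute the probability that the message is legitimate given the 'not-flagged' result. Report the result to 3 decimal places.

P(¬H | E) ≈ 0.934

Write H for 'the message is spam'. Prior odds H:¬H = 0.209/0.791 = 0.26422. For the 'not-flagged' outcome, the likelihood ratio is 0.22/0.818 = 0.26895.
Posterior odds = 0.26422 × 0.26895 = 0.071062, so P(H|E) = 0.071062/(1+0.071062) = 0.066. Then P(¬H|E) = 1 − 0.066 = 0.934.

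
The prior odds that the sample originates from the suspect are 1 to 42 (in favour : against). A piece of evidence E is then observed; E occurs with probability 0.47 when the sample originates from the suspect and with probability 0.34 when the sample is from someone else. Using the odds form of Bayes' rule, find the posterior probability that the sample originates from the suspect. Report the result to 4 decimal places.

Prior odds = 1/42 = 0.023810.
Likelihood ratio for E = 0.47/0.34 = 1.3824.
Posterior odds = prior odds × LR = 0.032913.
Posterior probability = odds/(1+odds) = 0.032913/1.0329 = 0.0319.

Posterior probability ≈ 0.0319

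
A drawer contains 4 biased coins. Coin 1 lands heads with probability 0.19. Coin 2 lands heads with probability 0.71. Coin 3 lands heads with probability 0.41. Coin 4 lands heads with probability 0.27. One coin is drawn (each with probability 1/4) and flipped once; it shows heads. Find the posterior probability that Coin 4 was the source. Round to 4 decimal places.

Posterior probability ≈ 0.1709

P(heads|C1) = 0.19; P(heads|C2) = 0.71; P(heads|C3) = 0.41; P(heads|C4) = 0.27.
Prior × likelihood for each source: 0.25·0.19=0.04750, 0.25·0.71=0.1775, 0.25·0.41=0.1025, 0.25·0.27=0.06750. Summing gives P(heads) = 0.39500.
P(Coin 4 | heads) = 0.06750 / 0.39500 = 0.1709.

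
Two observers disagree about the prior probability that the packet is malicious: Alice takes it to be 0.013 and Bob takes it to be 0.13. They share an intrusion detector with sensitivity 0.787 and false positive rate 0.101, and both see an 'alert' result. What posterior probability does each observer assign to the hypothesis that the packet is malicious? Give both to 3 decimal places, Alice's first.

Alice: 0.093; Bob: 0.538

The likelihood ratio for an 'alert' result is 0.787/0.101 = 7.7921.
Alice: prior odds 0.013/0.987 = 0.013171; posterior odds 0.10263; posterior probability 0.093.
Bob: prior odds 0.13/0.87 = 0.14943; posterior odds 1.1643; posterior probability 0.538.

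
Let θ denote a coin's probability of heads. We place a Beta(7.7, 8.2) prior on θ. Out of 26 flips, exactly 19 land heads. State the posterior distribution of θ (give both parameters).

Posterior: Beta(26.7, 15.2)

The binomial likelihood is conjugate to the Beta prior: with 19 successes and 7 failures, the posterior is Beta(7.7+19, 8.2+7) = Beta(26.7, 15.2).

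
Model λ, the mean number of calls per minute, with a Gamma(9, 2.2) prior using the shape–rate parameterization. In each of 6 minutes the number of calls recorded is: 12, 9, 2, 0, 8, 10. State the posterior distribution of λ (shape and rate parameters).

Posterior: Gamma(shape=50, rate=8.2)

Total count ∑xᵢ = 41 over n = 6 minutes.
Gamma is conjugate to the Poisson likelihood: posterior is Gamma(shape = 9+41 = 50, rate = 2.2+6 = 8.2).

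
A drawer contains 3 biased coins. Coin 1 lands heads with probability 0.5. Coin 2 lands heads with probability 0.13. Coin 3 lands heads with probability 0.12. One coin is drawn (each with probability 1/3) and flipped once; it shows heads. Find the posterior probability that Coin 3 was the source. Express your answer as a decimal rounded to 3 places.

Tabulate prior·likelihood by source: [1] prior 0.333333, lik 0.5, product 0.1667; [2] prior 0.333333, lik 0.13, product 0.04333; [3] prior 0.333333, lik 0.12, product 0.04000.
Normalizing constant = 0.25000; the posterior for Coin 3 is its product over the sum, 0.04000/0.25000 = 0.160.

Posterior probability ≈ 0.160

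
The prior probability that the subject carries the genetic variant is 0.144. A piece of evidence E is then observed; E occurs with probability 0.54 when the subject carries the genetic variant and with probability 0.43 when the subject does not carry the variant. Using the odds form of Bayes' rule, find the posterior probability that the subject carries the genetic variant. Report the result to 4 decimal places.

Prior odds = 0.144/(1−0.144) = 0.16822.
Likelihood ratio for E = 0.54/0.43 = 1.2558.
Posterior odds = prior odds × LR = 0.21126.
Posterior probability = odds/(1+odds) = 0.21126/1.2113 = 0.1744.

Posterior probability ≈ 0.1744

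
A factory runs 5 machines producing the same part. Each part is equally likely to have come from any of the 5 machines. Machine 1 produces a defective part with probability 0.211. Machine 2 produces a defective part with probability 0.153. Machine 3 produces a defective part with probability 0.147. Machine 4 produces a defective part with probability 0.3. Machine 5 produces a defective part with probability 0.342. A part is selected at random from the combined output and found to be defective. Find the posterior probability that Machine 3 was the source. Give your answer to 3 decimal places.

Posterior probability ≈ 0.127

P(defective|M1) = 0.211; P(defective|M2) = 0.153; P(defective|M3) = 0.147; P(defective|M4) = 0.3; P(defective|M5) = 0.342.
Prior × likelihood for each source: 0.2·0.211=0.04220, 0.2·0.153=0.03060, 0.2·0.147=0.02940, 0.2·0.3=0.06000, 0.2·0.342=0.06840. Summing gives P(defective) = 0.23060.
P(Machine 3 | defective) = 0.02940 / 0.23060 = 0.127.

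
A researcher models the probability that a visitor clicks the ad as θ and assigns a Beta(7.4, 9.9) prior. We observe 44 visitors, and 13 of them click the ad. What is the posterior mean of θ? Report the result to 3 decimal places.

The binomial likelihood is conjugate to the Beta prior: with 13 successes and 31 failures, the posterior is Beta(7.4+13, 9.9+31) = Beta(20.4, 40.9).
Posterior mean = α/(α+β) = 20.4/61.3 = 0.333.

Posterior mean ≈ 0.333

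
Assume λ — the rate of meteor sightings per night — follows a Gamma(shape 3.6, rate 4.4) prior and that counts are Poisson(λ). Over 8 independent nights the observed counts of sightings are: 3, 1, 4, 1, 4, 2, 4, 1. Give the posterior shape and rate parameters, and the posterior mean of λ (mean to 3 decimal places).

Posterior: Gamma(shape=23.6, rate=12.4); mean ≈ 1.903

Total count ∑xᵢ = 20 over n = 8 nights.
Gamma is conjugate to the Poisson likelihood: posterior is Gamma(shape = 3.6+20 = 23.6, rate = 4.4+8 = 12.4).
Posterior mean = shape/rate = 23.6/12.4 = 1.903.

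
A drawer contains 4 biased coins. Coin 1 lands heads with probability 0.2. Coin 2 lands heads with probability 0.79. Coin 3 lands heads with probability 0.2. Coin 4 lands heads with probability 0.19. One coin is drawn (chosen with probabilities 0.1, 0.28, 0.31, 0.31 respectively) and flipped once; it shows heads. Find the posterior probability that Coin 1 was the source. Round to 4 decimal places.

Posterior probability ≈ 0.0552

P(heads|C1) = 0.2; P(heads|C2) = 0.79; P(heads|C3) = 0.2; P(heads|C4) = 0.19.
Prior × likelihood for each source: 0.1·0.2=0.02000, 0.28·0.79=0.2212, 0.31·0.2=0.06200, 0.31·0.19=0.05890. Summing gives P(heads) = 0.36210.
P(Coin 1 | heads) = 0.02000 / 0.36210 = 0.0552.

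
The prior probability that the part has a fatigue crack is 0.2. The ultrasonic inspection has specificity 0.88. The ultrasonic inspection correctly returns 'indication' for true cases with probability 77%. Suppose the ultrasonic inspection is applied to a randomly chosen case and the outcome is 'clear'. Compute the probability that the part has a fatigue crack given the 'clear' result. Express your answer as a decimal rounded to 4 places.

P(H | E) ≈ 0.0613

Write H for 'the part has a fatigue crack'. Prior odds H:¬H = 0.2/0.8 = 0.25000. For the 'clear' outcome, the likelihood ratio is 0.23/0.88 = 0.26136.
Posterior odds = 0.25000 × 0.26136 = 0.065341, so P(H|E) = 0.065341/(1+0.065341) = 0.0613.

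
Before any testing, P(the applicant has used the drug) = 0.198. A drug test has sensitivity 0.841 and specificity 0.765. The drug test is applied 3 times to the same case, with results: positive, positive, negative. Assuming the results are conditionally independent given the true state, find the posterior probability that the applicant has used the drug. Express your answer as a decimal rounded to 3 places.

Let H be the event that the applicant has used the drug; start with P(H) = 0.198. P('positive'|H) = 0.841, P('positive'|¬H) = 0.235.
Update on result 1 ('positive'): P(H) ← 0.841·0.1980 / (0.841·0.1980 + 0.235·0.8020) = 0.16652/0.35499 = 0.4691.
Update on result 2 ('positive'): P(H) ← 0.841·0.4691 / (0.841·0.4691 + 0.235·0.5309) = 0.39450/0.51926 = 0.7597.
Update on result 3 ('negative'): P(H) ← 0.159·0.7597 / (0.159·0.7597 + 0.765·0.2403) = 0.12080/0.30461 = 0.3966.

Posterior P(H) ≈ 0.397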